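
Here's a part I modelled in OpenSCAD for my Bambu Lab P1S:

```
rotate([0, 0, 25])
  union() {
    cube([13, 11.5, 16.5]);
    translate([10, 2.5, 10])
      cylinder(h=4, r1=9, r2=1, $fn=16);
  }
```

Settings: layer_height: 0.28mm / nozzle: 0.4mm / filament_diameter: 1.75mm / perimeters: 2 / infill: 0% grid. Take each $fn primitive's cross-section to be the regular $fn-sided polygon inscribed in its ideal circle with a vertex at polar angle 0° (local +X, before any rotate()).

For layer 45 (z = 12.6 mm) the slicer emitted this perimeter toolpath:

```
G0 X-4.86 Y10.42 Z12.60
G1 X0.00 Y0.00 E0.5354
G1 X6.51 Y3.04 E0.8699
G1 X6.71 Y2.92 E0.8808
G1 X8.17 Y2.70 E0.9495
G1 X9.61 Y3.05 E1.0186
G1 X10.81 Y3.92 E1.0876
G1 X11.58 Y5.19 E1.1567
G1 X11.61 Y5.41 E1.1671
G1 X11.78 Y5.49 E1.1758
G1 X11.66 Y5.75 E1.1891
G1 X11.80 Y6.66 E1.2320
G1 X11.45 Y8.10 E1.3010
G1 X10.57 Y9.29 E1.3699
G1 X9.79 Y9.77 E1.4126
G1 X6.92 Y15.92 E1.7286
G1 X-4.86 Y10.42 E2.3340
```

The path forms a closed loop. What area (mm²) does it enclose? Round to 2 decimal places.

156.65 mm²

Apply the shoelace formula to the sequence of (X, Y) vertices; enclosed area = 156.65 mm².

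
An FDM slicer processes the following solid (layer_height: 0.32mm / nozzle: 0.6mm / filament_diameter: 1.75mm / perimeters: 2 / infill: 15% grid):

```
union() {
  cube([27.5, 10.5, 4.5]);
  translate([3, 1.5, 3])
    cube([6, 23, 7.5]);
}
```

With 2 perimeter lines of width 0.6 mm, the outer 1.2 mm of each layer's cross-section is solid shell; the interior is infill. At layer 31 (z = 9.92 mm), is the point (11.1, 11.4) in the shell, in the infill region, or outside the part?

outside

At z = 9.92 mm: the cube does not reach this height (z outside [0, 4.5]); the cube at (3, 1.5) (footprint 6×23) is included at this height; Combining (union): only the 6×23 cube at (3, 1.5) is present, so the union is just that shape — 1 connected region. Overall, the cross-section is a single solid region. The nearest boundary edge runs (9.00, 1.50)→(9.00, 24.50); distance from the point to it = 2.10 mm. The point is not inside any of the regions above, so it lies outside the cross-section (2.10 mm from the nearest boundary).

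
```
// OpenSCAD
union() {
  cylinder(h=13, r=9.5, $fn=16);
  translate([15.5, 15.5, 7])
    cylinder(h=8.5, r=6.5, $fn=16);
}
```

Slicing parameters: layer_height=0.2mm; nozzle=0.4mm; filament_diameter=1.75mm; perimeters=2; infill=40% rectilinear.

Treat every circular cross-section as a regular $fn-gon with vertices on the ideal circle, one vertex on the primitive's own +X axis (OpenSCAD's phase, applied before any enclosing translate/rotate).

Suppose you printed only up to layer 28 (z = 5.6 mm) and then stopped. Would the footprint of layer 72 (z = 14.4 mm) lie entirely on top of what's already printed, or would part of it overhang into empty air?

part overhangs

Compare the two slices. At z = 5.6: the r=9.5 cylinder gives a regular 16-gon of circumradius 9.5 (constant along its height) (area = (16/2)·9.500²·sin(360°/16) = 276.30 mm²); the cylinder at (15.5, 15.5) does not reach this height (z outside [7, 15.5]); Combining (union): only the r=9.5 cylinder is present, so the union is just that shape — area = 276.30 mm². At z = 14.4: the cylinder does not reach this height (z outside [0, 13]); the cylinder at (15.5, 15.5): section is a regular 16-gon, circumradius r=6.5 (area = (16/2)·6.500²·sin(360°/16) = 129.35 mm²); Taking the union: only the r=6.5 cylinder at (15.5, 15.5) is present, so the union is just that shape — area = 129.35 mm². Checking containment: at z = 14.4 the cross-section extends beyond the z = 5.6 cross-section by about 129.35 mm².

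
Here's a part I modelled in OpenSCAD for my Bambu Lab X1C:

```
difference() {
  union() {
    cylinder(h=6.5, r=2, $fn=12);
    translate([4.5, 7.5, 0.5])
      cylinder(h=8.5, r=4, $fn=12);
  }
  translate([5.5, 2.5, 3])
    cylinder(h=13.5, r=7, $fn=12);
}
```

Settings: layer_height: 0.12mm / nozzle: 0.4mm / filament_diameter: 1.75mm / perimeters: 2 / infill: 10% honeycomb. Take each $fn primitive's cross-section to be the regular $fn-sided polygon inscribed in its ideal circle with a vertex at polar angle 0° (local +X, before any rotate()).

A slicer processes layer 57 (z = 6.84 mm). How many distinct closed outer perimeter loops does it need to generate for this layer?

1

At z = 6.84 mm: the cylinder is not intersected at this z (z outside [0, 6.5]); the cylinder at (4.5, 7.5): section is a regular 12-gon, circumradius r=4; Taking the union: only the r=4 cylinder at (4.5, 7.5) is present, so the union is just that shape — 1 connected region; the r=7 cylinder at (5.5, 2.5) contributes a regular 12-gon of circumradius 7; After the difference (first − rest): starting from the result so far, the r=7 cylinder at (5.5, 2.5) partially overlaps it — only the 34.44 mm² overlap (of its 147.00 mm²) is removed, clipping the outline — 1 connected region. The result has 1 disconnected region.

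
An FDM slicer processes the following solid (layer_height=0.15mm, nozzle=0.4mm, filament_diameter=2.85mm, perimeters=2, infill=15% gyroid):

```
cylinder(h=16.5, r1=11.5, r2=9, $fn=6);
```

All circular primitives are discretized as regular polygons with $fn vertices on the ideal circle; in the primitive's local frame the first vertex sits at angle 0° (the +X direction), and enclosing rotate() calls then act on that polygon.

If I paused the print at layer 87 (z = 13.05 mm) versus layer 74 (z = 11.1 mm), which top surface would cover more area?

layer 74 (z = 11.1 mm)

Layer 87 (z = 13.05): the cone (r1=11.5→r2=9) has section circumradius 9.523 here — a regular 6-gon (area = (6/2)·9.523²·sin(360°/6) = 235.60 mm²). So its area = 235.60 mm². Layer 74 (z = 11.1): the cone contributes a regular 6-gon of circumradius 9.818 (interpolated between r1=11.5 and r2=9 at t=0.673) (area = (6/2)·9.818²·sin(360°/6) = 250.45 mm²). So its area = 250.45 mm². Layer 74 is larger (250.45 vs 235.60 mm²).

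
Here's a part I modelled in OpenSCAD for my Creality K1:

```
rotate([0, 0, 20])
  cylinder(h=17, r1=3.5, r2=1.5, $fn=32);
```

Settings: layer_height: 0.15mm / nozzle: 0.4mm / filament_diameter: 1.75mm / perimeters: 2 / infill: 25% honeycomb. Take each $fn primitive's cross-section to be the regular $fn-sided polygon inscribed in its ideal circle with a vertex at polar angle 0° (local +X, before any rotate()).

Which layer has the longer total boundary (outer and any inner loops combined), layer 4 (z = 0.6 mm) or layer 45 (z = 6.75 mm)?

layer 4 (z = 0.6 mm)

Layer 4 (z = 0.6): the cone (r1=3.5→r2=1.5) has section circumradius 3.429 here — a regular 32-gon (perimeter = 2·32·3.429·sin(180°/32) = 21.51 mm); (rotated 20° about Z; rotation is an isometry so areas/perimeters/island counts are preserved). So its perimeter = 21.51 mm. Layer 45 (z = 6.75): the cone contributes a regular 32-gon of circumradius 2.706 (interpolated between r1=3.5 and r2=1.5 at t=0.397) (perimeter = 2·32·2.706·sin(180°/32) = 16.97 mm); (rotated 20° about Z; rotation is an isometry so areas/perimeters/island counts are preserved). So its perimeter = 16.97 mm. Layer 4 is larger (21.51 vs 16.97 mm).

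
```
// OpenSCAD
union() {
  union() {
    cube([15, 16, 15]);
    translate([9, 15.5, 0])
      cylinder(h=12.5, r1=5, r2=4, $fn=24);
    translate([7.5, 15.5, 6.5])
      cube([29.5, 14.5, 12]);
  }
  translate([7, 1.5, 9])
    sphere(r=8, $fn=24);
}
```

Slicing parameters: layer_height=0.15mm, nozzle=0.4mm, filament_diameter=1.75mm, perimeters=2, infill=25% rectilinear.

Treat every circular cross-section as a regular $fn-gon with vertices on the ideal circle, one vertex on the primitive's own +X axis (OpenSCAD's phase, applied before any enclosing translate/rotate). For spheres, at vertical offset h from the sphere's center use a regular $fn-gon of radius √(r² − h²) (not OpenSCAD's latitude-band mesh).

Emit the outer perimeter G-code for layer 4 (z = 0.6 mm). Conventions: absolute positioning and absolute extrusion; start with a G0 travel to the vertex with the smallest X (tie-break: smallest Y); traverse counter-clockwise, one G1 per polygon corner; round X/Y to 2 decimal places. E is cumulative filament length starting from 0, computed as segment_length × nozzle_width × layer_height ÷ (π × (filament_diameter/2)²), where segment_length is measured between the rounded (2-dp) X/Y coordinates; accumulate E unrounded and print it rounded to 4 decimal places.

G0 X0.00 Y0.00 Z0.60
G1 X15.00 Y0.00 E0.3742
G1 X15.00 Y16.00 E0.7733
G1 X13.89 Y16.00 E0.8010
G1 X13.78 Y16.78 E0.8206
G1 X13.29 Y17.98 E0.8530
G1 X12.50 Y19.00 E0.8852
G1 X11.48 Y19.79 E0.9173
G1 X10.28 Y20.28 E0.9497
G1 X9.00 Y20.45 E0.9819
G1 X7.72 Y20.28 E1.0141
G1 X6.52 Y19.79 E1.0464
G1 X5.50 Y19.00 E1.0786
G1 X4.71 Y17.98 E1.1108
G1 X4.22 Y16.78 E1.1431
G1 X4.11 Y16.00 E1.1628
G1 X0.00 Y16.00 E1.2653
G1 X0.00 Y0.00 E1.6644

At z = 0.6 mm: the cube (footprint 15×16) is included at this height; the cone at (9, 15.5): at t=0.048 of its height the radius interpolates to r₁+(r₂−r₁)t = 4.952, giving a regular 24-gon of that circumradius; the cube at (7.5, 15.5) is not intersected at this z (z outside [6.5, 18.5]); Combining (union): the regions partially overlap (shared area 43.00 mm²), so overlapping operands fuse into one piece — 1 connected region; the sphere at (7, 1.5) is absent (|z−center|=8.400 > r=8); Taking the union: only the result so far is present, so the union is just that shape — 1 connected region. The outline is a single polygon with 17 vertices. Extrusion per mm of travel: 0.4 × 0.15 / (π × 0.875²) = 0.024945. Accumulating E over each segment gives final E = 1.6644.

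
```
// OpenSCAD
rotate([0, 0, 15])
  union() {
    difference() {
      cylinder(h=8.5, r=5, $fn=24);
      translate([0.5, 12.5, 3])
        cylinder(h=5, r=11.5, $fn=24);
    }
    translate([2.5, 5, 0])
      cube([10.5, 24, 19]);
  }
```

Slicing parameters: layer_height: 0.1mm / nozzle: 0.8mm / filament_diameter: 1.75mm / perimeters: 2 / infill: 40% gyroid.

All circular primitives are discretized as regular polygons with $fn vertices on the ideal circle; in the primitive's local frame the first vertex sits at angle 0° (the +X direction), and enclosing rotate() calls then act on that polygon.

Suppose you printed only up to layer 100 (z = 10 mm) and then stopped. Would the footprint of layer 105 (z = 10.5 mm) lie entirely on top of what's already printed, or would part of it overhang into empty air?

Compare the two slices. At z = 10: the cylinder is not intersected at this z (z outside [0, 8.5]); the cylinder at (0.5, 12.5) is absent (z outside [3, 8]); After the difference (first − rest): the first operand is absent here, so nothing remains; the 10.5×24 cube at (2.5, 5) contributes its full rectangle (area 252.00 mm²); Combining (union): only the 10.5×24 cube at (2.5, 5) is present, so the union is just that shape — area = 252.00 mm²; (whole slice rotated 15° about Z — lengths, areas and connectivity unchanged). At z = 10.5: the cylinder does not reach this height (z outside [0, 8.5]); the cylinder at (0.5, 12.5) is not intersected at this z (z outside [3, 8]); Taking the first minus the rest: the first operand is absent here, so nothing remains; the cube at (2.5, 5) is present — its section is the full 10.5×24 rectangle (area 252.00 mm²); Merging all regions: only the 10.5×24 cube at (2.5, 5) is present, so the union is just that shape — area = 252.00 mm²; (whole slice rotated 15° about Z — lengths, areas and connectivity unchanged). Checking containment: the cross-section at z = 10.5 is a subset of the cross-section at z = 10.

entirely on top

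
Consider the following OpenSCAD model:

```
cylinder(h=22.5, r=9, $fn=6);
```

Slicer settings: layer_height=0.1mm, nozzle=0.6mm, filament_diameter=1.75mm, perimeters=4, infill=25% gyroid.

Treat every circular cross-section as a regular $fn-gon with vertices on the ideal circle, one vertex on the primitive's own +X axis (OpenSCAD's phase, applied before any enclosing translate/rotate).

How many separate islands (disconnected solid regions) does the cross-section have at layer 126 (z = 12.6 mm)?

1

At z = 12.6 mm: the r=9 cylinder contributes a regular 6-gon of circumradius 9. Overall, the cross-section is a single solid region. Island count = 1.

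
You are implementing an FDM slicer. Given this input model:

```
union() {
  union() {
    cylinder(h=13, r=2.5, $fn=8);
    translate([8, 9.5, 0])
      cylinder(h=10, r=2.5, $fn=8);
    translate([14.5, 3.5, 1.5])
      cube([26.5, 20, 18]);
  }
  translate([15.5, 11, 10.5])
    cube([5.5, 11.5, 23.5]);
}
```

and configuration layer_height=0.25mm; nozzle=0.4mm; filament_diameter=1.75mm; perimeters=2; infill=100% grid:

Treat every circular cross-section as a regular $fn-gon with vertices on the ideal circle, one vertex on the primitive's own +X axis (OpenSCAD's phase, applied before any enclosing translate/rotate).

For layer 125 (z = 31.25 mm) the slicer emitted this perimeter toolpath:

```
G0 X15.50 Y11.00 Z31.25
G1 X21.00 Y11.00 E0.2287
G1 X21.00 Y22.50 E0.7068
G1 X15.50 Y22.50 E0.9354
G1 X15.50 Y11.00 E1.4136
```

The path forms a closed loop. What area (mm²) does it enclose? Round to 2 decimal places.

Apply the shoelace formula to the sequence of (X, Y) vertices; enclosed area = 63.25 mm².

63.25 mm²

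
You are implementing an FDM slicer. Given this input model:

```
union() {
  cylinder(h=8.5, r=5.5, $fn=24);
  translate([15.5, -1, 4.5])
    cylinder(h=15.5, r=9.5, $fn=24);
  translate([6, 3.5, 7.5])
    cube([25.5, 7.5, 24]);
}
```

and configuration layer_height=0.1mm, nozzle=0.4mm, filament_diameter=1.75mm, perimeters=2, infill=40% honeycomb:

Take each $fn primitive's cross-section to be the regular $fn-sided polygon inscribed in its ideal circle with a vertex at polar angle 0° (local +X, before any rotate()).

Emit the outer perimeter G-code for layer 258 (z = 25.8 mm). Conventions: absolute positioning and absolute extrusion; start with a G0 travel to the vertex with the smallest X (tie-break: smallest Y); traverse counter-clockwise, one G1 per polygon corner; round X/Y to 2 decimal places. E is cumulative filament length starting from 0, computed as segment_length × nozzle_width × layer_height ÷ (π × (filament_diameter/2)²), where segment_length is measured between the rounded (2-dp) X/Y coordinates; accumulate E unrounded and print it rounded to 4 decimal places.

At z = 25.8 mm: the cylinder is not intersected at this z (z outside [0, 8.5]); the cylinder at (15.5, -1) is absent (z outside [4.5, 20]); the 25.5×7.5 cube at (6, 3.5) contributes its full rectangle; Combining (union): only the 25.5×7.5 cube at (6, 3.5) is present, so the union is just that shape — 1 connected region. The outline is a single polygon with 4 vertices. Extrusion per mm of travel: 0.4 × 0.1 / (π × 0.875²) = 0.016630. Accumulating E over each segment gives final E = 1.0976.

G0 X6.00 Y3.50 Z25.80
G1 X31.50 Y3.50 E0.4241
G1 X31.50 Y11.00 E0.5488
G1 X6.00 Y11.00 E0.9729
G1 X6.00 Y3.50 E1.0976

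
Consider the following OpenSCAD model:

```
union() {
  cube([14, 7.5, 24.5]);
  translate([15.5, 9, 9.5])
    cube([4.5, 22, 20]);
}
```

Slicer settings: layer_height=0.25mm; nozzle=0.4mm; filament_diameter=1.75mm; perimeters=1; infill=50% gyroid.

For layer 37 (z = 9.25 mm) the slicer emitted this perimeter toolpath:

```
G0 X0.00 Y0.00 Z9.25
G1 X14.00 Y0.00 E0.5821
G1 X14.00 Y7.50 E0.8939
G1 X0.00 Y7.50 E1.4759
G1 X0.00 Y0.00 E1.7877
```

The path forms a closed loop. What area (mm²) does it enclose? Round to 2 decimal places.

105.00 mm²

Apply the shoelace formula to the sequence of (X, Y) vertices; enclosed area = 105.00 mm².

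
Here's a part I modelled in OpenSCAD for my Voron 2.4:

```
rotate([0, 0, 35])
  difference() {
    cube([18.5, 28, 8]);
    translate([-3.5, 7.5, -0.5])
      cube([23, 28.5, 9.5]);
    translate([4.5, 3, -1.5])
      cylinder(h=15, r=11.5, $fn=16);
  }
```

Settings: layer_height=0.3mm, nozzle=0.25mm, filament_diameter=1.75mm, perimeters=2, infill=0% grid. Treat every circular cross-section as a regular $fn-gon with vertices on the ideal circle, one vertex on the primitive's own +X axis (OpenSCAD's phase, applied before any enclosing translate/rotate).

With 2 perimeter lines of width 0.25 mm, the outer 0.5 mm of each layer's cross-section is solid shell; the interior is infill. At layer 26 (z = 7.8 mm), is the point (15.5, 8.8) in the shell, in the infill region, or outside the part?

At z = 7.8 mm: the cube (footprint 18.5×28) is included at this height; the cube at (-3.5, 7.5) is present — its section is the full 23×28.5 rectangle; the r=11.5 cylinder at (4.5, 3) gives a regular 16-gon of circumradius 11.5 (constant along its height); After the difference (first − rest): starting from the 18.5×28 cube, the 23×28.5 cube at (-3.5, 7.5) partially overlaps it — only the 379.25 mm² overlap (of its 655.50 mm²) is removed, clipping the outline; the r=11.5 cylinder at (4.5, 3) partially overlaps it — only the 117.09 mm² overlap (of its 404.88 mm²) is removed, clipping the outline — 1 connected region; (whole slice rotated 35° about Z — lengths, areas and connectivity unchanged). Overall, the cross-section is a single solid region. Undo the 35° rotation: the query point maps to (17.744, -1.682) in the un-rotated model frame. The nearest boundary edge runs (18.50, 0.00)→(15.40, 0.00); distance from the point to it = 1.68 mm. The point is not inside any of the regions above, so it lies outside the cross-section (1.68 mm from the nearest boundary).

outside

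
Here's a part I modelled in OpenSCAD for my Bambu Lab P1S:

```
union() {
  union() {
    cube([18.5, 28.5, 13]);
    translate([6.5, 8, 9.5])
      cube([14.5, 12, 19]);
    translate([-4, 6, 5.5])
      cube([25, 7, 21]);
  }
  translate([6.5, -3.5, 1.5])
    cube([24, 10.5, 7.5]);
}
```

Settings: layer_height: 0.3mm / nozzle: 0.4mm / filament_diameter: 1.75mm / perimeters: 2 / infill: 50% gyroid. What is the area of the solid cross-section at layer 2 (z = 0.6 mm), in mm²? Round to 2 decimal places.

527.25 mm²

At z = 0.6 mm: the cube (footprint 18.5×28.5) is included at this height (area 527.25 mm²); the cube at (6.5, 8) is absent (z outside [9.5, 28.5]); the cube at (-4, 6) is not intersected at this z (z outside [5.5, 26.5]); Taking the union: only the 18.5×28.5 cube is present, so the union is just that shape — area = 527.25 mm²; the cube at (6.5, -3.5) is not intersected at this z (z outside [1.5, 9]); Merging all regions: only that combined region is present, so the union is just that shape — area = 527.25 mm². Overall, the cross-section is a single solid region. Net area = 527.25 mm².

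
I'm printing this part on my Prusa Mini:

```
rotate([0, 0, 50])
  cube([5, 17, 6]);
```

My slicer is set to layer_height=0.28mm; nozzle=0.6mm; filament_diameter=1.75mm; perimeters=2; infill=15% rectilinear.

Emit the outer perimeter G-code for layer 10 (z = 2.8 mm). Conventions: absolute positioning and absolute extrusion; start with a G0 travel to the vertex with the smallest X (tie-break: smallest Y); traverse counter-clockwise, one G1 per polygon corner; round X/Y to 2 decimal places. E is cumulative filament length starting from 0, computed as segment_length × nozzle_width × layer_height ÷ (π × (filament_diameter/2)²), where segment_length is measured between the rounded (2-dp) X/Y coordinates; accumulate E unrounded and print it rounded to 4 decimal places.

At z = 2.8 mm: the 5×17 cube contributes its full rectangle; (whole slice rotated 50° about Z — lengths, areas and connectivity unchanged). The outline is a single polygon with 4 vertices. Extrusion per mm of travel: 0.6 × 0.28 / (π × 0.875²) = 0.069846. Accumulating E over each segment gives final E = 3.0728.

G0 X-13.02 Y10.93 Z2.80
G1 X0.00 Y0.00 E1.1874
G1 X3.21 Y3.83 E1.5364
G1 X-9.81 Y14.76 E2.7238
G1 X-13.02 Y10.93 E3.0728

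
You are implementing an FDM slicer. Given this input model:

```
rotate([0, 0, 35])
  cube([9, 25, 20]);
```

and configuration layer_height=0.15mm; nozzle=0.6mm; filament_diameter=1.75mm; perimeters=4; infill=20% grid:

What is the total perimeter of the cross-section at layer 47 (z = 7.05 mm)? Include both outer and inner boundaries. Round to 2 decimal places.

At z = 7.05 mm: the cube is present — its section is the full 9×25 rectangle (perimeter 68.00 mm); (whole slice rotated 35° about Z — lengths, areas and connectivity unchanged). Overall, the cross-section is a single solid region. Total boundary length (outer) = 68.00 mm.

68.00 mm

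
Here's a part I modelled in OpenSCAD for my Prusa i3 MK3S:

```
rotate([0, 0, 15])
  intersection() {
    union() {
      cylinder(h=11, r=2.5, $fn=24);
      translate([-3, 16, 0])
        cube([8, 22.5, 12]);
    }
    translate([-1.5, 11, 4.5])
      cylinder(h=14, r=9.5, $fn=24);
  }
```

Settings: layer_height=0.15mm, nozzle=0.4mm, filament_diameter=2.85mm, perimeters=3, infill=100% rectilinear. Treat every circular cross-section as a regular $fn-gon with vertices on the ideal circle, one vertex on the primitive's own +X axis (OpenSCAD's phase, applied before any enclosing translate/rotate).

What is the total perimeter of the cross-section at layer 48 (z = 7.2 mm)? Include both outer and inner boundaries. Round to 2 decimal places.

30.06 mm

At z = 7.2 mm: the r=2.5 cylinder contributes a regular 24-gon of circumradius 2.5 (perimeter = 2·24·2.500·sin(180°/24) = 15.66 mm); the cube at (-3, 16) is present — its section is the full 8×22.5 rectangle (perimeter 61.00 mm); Combining (union): the 2 present regions are separate (no shared area or edge), so areas and boundary lengths simply add and each stays a separate island — boundary = 76.66 mm; the r=9.5 cylinder at (-1.5, 11) gives a regular 24-gon of circumradius 9.5 (constant along its height) (perimeter = 2·24·9.500·sin(180°/24) = 59.52 mm); Taking the intersection: the r=9.5 cylinder at (-1.5, 11) partially overlaps that combined region; clipping to the common part keeps 32.18 mm² — boundary = 30.06 mm; (whole slice rotated 15° about Z — lengths, areas and connectivity unchanged). Overall, the cross-section has 2 separate islands. Total boundary length (outer) = 30.06 mm.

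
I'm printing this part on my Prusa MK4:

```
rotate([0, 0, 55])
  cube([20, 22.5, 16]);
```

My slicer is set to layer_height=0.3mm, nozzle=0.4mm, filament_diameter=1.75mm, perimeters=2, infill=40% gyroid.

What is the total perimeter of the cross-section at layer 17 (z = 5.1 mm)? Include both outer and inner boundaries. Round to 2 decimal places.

At z = 5.1 mm: the 20×22.5 cube contributes its full rectangle (perimeter 85.00 mm); (whole slice rotated 55° about Z — lengths, areas and connectivity unchanged). Overall, the cross-section is a single solid region. Total boundary length (outer) = 85.00 mm.

85.00 mm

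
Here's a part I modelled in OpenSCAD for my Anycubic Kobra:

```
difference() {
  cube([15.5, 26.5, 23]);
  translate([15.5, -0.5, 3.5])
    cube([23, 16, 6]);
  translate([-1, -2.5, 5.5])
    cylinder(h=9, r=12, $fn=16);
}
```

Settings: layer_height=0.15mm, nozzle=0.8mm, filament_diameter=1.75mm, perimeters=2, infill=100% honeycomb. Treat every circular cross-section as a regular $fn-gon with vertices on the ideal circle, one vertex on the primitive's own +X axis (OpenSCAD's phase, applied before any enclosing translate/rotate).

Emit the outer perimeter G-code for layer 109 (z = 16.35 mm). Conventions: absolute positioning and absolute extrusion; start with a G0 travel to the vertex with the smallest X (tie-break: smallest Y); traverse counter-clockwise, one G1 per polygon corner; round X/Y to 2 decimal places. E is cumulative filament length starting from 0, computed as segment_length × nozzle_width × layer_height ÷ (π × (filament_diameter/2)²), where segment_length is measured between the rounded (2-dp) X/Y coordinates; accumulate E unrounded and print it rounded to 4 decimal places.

At z = 16.35 mm: the cube (footprint 15.5×26.5) is included at this height; the cube at (15.5, -0.5) is not intersected at this z (z outside [3.5, 9.5]); the cylinder at (-1, -2.5) is not intersected at this z (z outside [5.5, 14.5]); Taking the first minus the rest: none of the subtracted shapes is present at this height, so the 15.5×26.5 cube is unchanged — 1 connected region. The outline is a single polygon with 4 vertices. Extrusion per mm of travel: 0.8 × 0.15 / (π × 0.875²) = 0.049890. Accumulating E over each segment gives final E = 4.1908.

G0 X0.00 Y0.00 Z16.35
G1 X15.50 Y0.00 E0.7733
G1 X15.50 Y26.50 E2.0954
G1 X0.00 Y26.50 E2.8687
G1 X0.00 Y0.00 E4.1908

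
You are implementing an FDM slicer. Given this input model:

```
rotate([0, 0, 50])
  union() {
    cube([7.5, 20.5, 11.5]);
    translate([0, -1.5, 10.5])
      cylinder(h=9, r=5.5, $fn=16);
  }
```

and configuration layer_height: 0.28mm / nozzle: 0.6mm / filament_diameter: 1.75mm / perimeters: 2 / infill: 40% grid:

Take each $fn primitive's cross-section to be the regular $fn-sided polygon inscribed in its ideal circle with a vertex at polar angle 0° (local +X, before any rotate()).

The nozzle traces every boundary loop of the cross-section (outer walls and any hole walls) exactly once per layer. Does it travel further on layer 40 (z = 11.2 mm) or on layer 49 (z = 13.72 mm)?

layer 40 (z = 11.2 mm)

Layer 40 (z = 11.2): the cube is present — its section is the full 7.5×20.5 rectangle (perimeter 56.00 mm); the r=5.5 cylinder at (0, -1.5) gives a regular 16-gon of circumradius 5.5 (constant along its height) (perimeter = 2·16·5.500·sin(180°/16) = 34.34 mm); Combining (union): the regions partially overlap (shared area 15.13 mm²), so the edge portions inside another operand are dropped and the merged outline is re-measured after clipping — boundary = 74.08 mm; (rotated 50° about Z; rotation is an isometry so areas/perimeters/island counts are preserved). So its perimeter = 74.08 mm. Layer 49 (z = 13.72): the cube is absent (z outside [0, 11.5]); the r=5.5 cylinder at (0, -1.5) gives a regular 16-gon of circumradius 5.5 (constant along its height) (perimeter = 2·16·5.500·sin(180°/16) = 34.34 mm); Taking the union: only the r=5.5 cylinder at (0, -1.5) is present, so the union is just that shape — boundary = 34.34 mm; (rotated 50° about Z; rotation is an isometry so areas/perimeters/island counts are preserved). So its perimeter = 34.34 mm. Layer 40 is larger (74.08 vs 34.34 mm).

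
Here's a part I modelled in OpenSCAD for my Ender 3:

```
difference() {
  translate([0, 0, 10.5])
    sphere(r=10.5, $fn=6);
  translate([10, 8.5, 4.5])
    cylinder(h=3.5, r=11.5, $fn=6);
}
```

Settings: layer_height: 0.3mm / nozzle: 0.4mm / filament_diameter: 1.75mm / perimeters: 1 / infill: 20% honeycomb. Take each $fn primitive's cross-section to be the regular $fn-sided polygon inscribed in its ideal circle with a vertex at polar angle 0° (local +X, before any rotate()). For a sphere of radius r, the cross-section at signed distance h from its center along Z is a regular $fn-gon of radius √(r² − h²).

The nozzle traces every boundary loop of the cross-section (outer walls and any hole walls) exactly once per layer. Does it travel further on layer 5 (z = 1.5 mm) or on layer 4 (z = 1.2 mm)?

Layer 5 (z = 1.5): the sphere: section is a regular 6-gon, circumradius = √(r²−h²) = √(10.5²−9²) = 5.408 (perimeter = 2·6·5.408·sin(180°/6) = 32.45 mm); the cylinder at (10, 8.5) does not reach this height (z outside [4.5, 8]); Subtracting the remaining from the first: none of the subtracted shapes is present at this height, so the r=10.5 sphere is unchanged — boundary = 32.45 mm. So its perimeter = 32.45 mm. Layer 4 (z = 1.2): the sphere: section is a regular 6-gon, circumradius = √(r²−h²) = √(10.5²−9.3²) = 4.874 (perimeter = 2·6·4.874·sin(180°/6) = 29.25 mm); the cylinder at (10, 8.5) is absent (z outside [4.5, 8]); Subtracting the remaining from the first: none of the subtracted shapes is present at this height, so the r=10.5 sphere is unchanged — boundary = 29.25 mm. So its perimeter = 29.25 mm. Layer 5 is larger (32.45 vs 29.25 mm).

layer 5 (z = 1.5 mm)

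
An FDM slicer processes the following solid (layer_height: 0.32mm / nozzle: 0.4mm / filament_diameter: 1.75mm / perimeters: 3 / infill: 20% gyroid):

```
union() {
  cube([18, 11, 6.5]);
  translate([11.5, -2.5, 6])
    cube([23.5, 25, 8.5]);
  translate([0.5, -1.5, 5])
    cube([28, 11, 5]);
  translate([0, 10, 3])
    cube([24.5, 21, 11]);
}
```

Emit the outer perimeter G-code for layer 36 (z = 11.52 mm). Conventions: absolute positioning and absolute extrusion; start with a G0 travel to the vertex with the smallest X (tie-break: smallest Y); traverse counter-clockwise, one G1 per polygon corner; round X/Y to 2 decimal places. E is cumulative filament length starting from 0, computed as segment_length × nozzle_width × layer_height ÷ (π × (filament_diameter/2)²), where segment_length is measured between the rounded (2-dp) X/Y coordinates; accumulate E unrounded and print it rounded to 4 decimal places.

At z = 11.52 mm: the cube is absent (z outside [0, 6.5]); the cube at (11.5, -2.5) (footprint 23.5×25) is included at this height; the cube at (0.5, -1.5) does not reach this height (z outside [5, 10]); the 24.5×21 cube at (0, 10) contributes its full rectangle; Taking the union: the regions partially overlap (shared area 162.50 mm²), so overlapping operands fuse into one piece — 1 connected region. The outline is a single polygon with 8 vertices. Extrusion per mm of travel: 0.4 × 0.32 / (π × 0.875²) = 0.053216. Accumulating E over each segment gives final E = 7.2906.

G0 X0.00 Y10.00 Z11.52
G1 X11.50 Y10.00 E0.6120
G1 X11.50 Y-2.50 E1.2772
G1 X35.00 Y-2.50 E2.5278
G1 X35.00 Y22.50 E3.8582
G1 X24.50 Y22.50 E4.4169
G1 X24.50 Y31.00 E4.8693
G1 X0.00 Y31.00 E6.1731
G1 X0.00 Y10.00 E7.2906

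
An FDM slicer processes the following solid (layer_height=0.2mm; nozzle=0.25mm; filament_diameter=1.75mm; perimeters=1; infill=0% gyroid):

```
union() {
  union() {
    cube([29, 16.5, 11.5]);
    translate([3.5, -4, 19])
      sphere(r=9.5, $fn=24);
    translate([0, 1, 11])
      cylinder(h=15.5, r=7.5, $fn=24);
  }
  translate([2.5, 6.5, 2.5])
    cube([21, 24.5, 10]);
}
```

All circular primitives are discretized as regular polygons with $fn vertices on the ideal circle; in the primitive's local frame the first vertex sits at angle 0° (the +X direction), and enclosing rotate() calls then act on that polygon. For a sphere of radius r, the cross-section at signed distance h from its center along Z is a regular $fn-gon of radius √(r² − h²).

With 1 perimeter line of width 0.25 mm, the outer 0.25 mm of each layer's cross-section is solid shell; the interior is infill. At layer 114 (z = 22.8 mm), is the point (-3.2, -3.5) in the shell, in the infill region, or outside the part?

At z = 22.8 mm: the cube does not reach this height (z outside [0, 11.5]); the r=9.5 sphere at (3.5, -4) slices to a regular 24-gon of circumradius 8.707 (√(r²−h²) with h=3.8 from center); the r=7.5 cylinder at (0, 1) gives a regular 24-gon of circumradius 7.5 (constant along its height); Combining (union): the regions partially overlap (shared area 107.09 mm²), so overlapping operands fuse into one piece — 1 connected region; the cube at (2.5, 6.5) is absent (z outside [2.5, 12.5]); Combining (union): only the result so far is present, so the union is just that shape — 1 connected region. Overall, the cross-section is a single solid region. The nearest boundary edge runs (-4.91, -6.25)→(-5.15, -4.42); distance from the point to it = 2.16 mm. The point is inside the cross-section and 2.16 mm from the nearest boundary — more than the 0.25 mm shell width (1 × 0.25), so it's in the infill interior.

infill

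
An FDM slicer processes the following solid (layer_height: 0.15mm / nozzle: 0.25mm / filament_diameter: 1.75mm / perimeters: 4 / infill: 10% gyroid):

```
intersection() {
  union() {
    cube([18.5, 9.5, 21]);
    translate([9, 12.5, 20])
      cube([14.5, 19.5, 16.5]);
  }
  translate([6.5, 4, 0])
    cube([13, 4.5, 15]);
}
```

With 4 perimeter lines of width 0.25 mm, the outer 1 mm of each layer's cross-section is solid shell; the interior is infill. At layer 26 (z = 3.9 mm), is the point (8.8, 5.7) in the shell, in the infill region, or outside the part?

At z = 3.9 mm: the cube is present — its section is the full 18.5×9.5 rectangle; the cube at (9, 12.5) is not intersected at this z (z outside [20, 36.5]); Taking the union: only the 18.5×9.5 cube is present, so the union is just that shape — 1 connected region; the cube at (6.5, 4) is present — its section is the full 13×4.5 rectangle; Keeping only the common overlap: the 13×4.5 cube at (6.5, 4) partially overlaps the result so far; clipping to the common part keeps 54.00 mm² — 1 connected region. Overall, the cross-section is a single solid region. The nearest boundary edge runs (18.50, 4.00)→(6.50, 4.00); distance from the point to it = 1.70 mm. The point is inside the cross-section and 1.70 mm from the nearest boundary — more than the 1 mm shell width (4 × 0.25), so it's in the infill interior.

infill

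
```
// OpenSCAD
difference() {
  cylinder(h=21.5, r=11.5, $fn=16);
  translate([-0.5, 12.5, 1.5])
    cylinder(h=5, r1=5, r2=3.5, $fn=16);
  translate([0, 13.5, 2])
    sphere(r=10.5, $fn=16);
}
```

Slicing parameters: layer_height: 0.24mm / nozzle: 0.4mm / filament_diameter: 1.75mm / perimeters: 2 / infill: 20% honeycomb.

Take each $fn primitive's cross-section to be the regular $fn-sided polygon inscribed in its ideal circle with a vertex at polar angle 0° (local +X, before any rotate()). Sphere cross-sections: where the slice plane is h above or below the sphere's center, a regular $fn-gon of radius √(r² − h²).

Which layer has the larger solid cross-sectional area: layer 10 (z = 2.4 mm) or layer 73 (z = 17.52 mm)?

layer 73 (z = 17.52 mm)

Layer 10 (z = 2.4): the r=11.5 cylinder gives a regular 16-gon of circumradius 11.5 (constant along its height) (area = (16/2)·11.500²·sin(360°/16) = 404.88 mm²); the cone at (-0.5, 12.5): at t=0.180 of its height the radius interpolates to r₁+(r₂−r₁)t = 4.730, giving a regular 16-gon of that circumradius (area = (16/2)·4.730²·sin(360°/16) = 68.49 mm²); the r=10.5 sphere at (0, 13.5) slices to a regular 16-gon of circumradius 10.492 (√(r²−h²) with h=0.4 from center) (area = (16/2)·10.492²·sin(360°/16) = 337.04 mm²); After the difference (first − rest): starting from the r=11.5 cylinder (404.88 mm²), the cone at (-0.5, 12.5) partially overlaps it — only the 20.99 mm² overlap (of its 68.49 mm²) is removed, clipping the outline; the r=10.5 sphere at (0, 13.5) partially overlaps it — only the 76.24 mm² overlap (of its 337.04 mm²) is removed, clipping the outline — area = 307.65 mm². So its area = 307.65 mm². Layer 73 (z = 17.52): the r=11.5 cylinder contributes a regular 16-gon of circumradius 11.5 (area = (16/2)·11.500²·sin(360°/16) = 404.88 mm²); the cone at (-0.5, 12.5) is absent (z outside [1.5, 6.5]); the sphere at (0, 13.5) does not reach this height (|z−center|=15.520 > r=10.5); Taking the first minus the rest: none of the subtracted shapes is present at this height, so the r=11.5 cylinder is unchanged — area = 404.88 mm². So its area = 404.88 mm². Layer 73 is larger (404.88 vs 307.65 mm²).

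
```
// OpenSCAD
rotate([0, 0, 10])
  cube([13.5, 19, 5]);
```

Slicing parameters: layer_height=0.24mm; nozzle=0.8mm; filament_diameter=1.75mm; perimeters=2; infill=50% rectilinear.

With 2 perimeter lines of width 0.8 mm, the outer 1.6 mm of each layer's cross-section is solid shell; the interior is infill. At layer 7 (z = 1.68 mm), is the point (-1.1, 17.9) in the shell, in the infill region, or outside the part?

shell

At z = 1.68 mm: the 13.5×19 cube contributes its full rectangle; (whole slice rotated 10° about Z — lengths, areas and connectivity unchanged). Overall, the cross-section is a single solid region. Undo the 10° rotation: the query point maps to (2.025, 17.819) in the un-rotated model frame. The nearest boundary edge runs (13.50, 19.00)→(0.00, 19.00); distance from the point to it = 1.18 mm. The point is inside the cross-section, 1.18 mm from the nearest boundary — within the 1.6 mm shell band (2 × 0.8).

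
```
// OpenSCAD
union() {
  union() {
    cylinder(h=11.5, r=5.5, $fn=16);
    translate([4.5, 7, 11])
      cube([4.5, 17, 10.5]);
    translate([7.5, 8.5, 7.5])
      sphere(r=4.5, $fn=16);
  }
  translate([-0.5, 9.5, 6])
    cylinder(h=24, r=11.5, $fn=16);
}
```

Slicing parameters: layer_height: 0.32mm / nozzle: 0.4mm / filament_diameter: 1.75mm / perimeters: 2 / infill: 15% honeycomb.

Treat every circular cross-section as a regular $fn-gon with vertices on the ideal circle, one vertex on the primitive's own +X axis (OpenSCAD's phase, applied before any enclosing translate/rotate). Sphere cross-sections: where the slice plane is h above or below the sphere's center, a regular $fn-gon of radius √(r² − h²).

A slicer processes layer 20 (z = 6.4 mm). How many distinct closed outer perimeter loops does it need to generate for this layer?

At z = 6.4 mm: the r=5.5 cylinder gives a regular 16-gon of circumradius 5.5 (constant along its height); the cube at (4.5, 7) is absent (z outside [11, 21.5]); the sphere at (7.5, 8.5): section is a regular 16-gon, circumradius = √(r²−h²) = √(4.5²−1.1²) = 4.363; Taking the union: the 2 present regions are separate (no shared area or edge), so areas and boundary lengths simply add and each stays a separate island — 2 connected regions; the r=11.5 cylinder at (-0.5, 9.5) contributes a regular 16-gon of circumradius 11.5; Merging all regions: the regions partially overlap (shared area 115.14 mm²), so overlapping operands fuse into one piece — 1 connected region. The result has 1 disconnected region.

1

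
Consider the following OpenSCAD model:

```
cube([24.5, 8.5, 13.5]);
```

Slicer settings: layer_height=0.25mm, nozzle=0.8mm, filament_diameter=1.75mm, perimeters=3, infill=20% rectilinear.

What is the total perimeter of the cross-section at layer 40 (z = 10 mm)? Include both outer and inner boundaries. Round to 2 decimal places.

66.00 mm

At z = 10 mm: the cube is present — its section is the full 24.5×8.5 rectangle (perimeter 66.00 mm). Overall, the cross-section is a single solid region. Total boundary length (outer) = 66.00 mm.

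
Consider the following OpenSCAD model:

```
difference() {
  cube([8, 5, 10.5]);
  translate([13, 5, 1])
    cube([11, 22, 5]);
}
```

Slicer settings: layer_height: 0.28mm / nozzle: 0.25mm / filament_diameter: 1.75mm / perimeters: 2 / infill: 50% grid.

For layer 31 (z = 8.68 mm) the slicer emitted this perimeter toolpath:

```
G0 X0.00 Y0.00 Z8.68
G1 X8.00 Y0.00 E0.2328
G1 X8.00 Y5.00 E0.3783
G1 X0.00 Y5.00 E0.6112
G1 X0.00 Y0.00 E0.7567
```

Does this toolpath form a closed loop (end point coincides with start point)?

Start point (G0): (0.00, 0.00). End point (last G1): the path returns to the start — closed.

yes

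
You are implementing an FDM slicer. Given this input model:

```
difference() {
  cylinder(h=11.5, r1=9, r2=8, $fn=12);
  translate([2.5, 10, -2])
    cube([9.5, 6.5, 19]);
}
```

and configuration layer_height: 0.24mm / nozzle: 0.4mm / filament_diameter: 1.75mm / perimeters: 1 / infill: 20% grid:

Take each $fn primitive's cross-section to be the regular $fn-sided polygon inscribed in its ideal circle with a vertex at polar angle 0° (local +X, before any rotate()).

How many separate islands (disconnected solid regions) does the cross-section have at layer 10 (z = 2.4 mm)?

1

At z = 2.4 mm: the cone: at t=0.209 of its height the radius interpolates to r₁+(r₂−r₁)t = 8.791, giving a regular 12-gon of that circumradius; the cube at (2.5, 10) is present — its section is the full 9.5×6.5 rectangle; Subtracting the remaining from the first: starting from the cone, the 9.5×6.5 cube at (2.5, 10) misses the remaining region (no effect) — 1 connected region. Overall, the cross-section is a single solid region. Island count = 1.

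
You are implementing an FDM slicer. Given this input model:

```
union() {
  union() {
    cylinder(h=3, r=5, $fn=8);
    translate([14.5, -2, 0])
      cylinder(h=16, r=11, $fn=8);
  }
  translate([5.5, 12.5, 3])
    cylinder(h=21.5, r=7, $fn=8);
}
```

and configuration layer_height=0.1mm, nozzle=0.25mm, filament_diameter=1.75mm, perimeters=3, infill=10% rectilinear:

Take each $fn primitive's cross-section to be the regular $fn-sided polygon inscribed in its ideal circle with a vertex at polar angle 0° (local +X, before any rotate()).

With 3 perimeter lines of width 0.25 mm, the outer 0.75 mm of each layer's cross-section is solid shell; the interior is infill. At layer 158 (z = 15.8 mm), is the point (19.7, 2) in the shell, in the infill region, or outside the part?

At z = 15.8 mm: the cylinder is not intersected at this z (z outside [0, 3]); the r=11 cylinder at (14.5, -2) gives a regular 8-gon of circumradius 11 (constant along its height); Merging all regions: only the r=11 cylinder at (14.5, -2) is present, so the union is just that shape — 1 connected region; the r=7 cylinder at (5.5, 12.5) gives a regular 8-gon of circumradius 7 (constant along its height); Combining (union): the 2 present regions are separate (no shared area or edge), so areas and boundary lengths simply add and each stays a separate island — 2 connected regions. Overall, the cross-section has 2 separate islands. The nearest boundary edge runs (22.28, 5.78)→(25.50, -2.00); distance from the point to it = 3.83 mm. (Shell/infill is judged within the island containing the point — the largest one.) The point is inside the cross-section and 3.83 mm from the nearest boundary — more than the 0.75 mm shell width (3 × 0.25), so it's in the infill interior.

infill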